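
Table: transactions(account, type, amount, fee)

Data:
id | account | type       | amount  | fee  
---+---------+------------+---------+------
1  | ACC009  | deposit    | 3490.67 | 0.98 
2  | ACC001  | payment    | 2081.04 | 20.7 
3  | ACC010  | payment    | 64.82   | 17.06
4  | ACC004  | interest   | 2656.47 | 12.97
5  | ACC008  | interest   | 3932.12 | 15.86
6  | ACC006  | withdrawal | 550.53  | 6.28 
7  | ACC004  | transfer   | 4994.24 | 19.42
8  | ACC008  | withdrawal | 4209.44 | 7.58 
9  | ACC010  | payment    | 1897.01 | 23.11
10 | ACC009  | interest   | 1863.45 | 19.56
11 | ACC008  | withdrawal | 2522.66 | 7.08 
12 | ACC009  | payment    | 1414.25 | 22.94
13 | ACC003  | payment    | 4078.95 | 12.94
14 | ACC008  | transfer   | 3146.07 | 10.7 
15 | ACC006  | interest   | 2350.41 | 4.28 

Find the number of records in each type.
SELECT type, COUNT(*) as count
FROM transactions
GROUP BY type

Result:
  deposit: 1
  interest: 4
  payment: 5
  transfer: 2
  withdrawal: 3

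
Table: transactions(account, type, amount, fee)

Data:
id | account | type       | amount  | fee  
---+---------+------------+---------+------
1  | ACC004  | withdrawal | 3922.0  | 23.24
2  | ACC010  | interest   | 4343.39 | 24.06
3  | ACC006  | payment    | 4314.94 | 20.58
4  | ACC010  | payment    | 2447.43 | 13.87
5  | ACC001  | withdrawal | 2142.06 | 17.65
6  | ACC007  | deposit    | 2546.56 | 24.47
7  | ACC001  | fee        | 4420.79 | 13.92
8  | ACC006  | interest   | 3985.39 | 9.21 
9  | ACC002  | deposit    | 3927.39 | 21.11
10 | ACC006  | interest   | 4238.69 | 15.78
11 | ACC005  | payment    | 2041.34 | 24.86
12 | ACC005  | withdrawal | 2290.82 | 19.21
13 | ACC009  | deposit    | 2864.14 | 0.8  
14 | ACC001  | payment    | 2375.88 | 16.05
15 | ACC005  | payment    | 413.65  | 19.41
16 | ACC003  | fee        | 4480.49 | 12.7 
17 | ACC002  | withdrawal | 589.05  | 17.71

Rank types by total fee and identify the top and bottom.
SELECT type, SUM(fee)
FROM transactions
GROUP BY type
ORDER BY SUM(fee)

All groups:
  fee: 26.62
  deposit: 46.38
  interest: 49.05
  withdrawal: 77.81
  payment: 94.77

Highest: payment (94.77)
Lowest: fee (26.62)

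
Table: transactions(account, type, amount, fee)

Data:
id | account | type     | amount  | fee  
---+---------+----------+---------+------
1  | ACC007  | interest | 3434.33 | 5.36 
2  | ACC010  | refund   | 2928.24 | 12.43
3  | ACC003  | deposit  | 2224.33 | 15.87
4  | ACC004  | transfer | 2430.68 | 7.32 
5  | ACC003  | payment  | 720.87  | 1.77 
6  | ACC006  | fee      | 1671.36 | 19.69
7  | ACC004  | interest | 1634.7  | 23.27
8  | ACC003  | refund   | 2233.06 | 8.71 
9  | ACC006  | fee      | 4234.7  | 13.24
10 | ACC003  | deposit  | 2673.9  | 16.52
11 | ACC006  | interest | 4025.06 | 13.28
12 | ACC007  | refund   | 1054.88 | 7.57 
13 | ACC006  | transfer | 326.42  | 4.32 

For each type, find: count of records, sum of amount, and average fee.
SELECT type,
       COUNT(*) as cnt,
       SUM(amount) as total_amount,
       AVG(fee) as avg_fee
FROM transactions
GROUP BY type

Result:
  deposit: 2 records, 4898.23 total amount, 16.20 avg fee
  fee: 2 records, 5906.06 total amount, 16.47 avg fee
  interest: 3 records, 9094.09 total amount, 13.97 avg fee
  payment: 1 records, 720.87 total amount, 1.77 avg fee
  refund: 3 records, 6216.18 total amount, 9.57 avg fee
  transfer: 2 records, 2757.10 total amount, 5.82 avg fee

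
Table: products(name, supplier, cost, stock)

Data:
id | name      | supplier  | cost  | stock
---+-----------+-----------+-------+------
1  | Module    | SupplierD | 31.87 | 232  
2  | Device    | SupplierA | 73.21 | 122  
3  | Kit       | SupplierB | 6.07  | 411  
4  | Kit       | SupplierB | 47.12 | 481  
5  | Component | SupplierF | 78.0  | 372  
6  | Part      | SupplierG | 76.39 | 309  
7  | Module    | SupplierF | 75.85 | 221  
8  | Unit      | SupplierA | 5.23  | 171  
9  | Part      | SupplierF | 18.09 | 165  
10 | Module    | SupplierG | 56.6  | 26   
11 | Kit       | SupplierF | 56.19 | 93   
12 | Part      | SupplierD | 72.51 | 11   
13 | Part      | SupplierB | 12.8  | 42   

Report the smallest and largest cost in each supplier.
SELECT supplier, MIN(cost), MAX(cost)
FROM products
GROUP BY supplier

Result:
  SupplierA: min=5.23, max=73.21
  SupplierB: min=6.07, max=47.12
  SupplierD: min=31.87, max=72.51
  SupplierF: min=18.09, max=78.00
  SupplierG: min=56.60, max=76.39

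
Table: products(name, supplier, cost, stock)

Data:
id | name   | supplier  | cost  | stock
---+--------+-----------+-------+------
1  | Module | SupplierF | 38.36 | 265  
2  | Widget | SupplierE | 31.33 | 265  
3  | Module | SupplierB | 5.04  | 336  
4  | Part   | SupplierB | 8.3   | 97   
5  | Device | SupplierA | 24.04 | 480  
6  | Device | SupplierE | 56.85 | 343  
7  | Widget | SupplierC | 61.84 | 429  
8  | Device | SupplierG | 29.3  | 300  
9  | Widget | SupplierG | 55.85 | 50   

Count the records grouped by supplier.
SELECT supplier, COUNT(*) as count
FROM products
GROUP BY supplier

Result:
  SupplierA: 1
  SupplierB: 2
  SupplierC: 1
  SupplierE: 2
  SupplierF: 1
  SupplierG: 2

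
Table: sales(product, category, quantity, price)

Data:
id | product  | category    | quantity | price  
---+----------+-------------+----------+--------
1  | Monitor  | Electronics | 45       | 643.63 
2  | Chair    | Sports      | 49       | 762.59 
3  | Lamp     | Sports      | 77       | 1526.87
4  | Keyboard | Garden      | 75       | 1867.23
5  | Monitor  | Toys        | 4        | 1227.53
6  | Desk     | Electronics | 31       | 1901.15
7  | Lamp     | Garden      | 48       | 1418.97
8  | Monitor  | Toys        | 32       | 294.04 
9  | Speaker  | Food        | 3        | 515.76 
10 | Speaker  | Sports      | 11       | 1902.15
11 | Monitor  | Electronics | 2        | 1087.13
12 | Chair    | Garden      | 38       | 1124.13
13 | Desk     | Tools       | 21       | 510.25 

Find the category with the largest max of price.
SELECT category, MAX(price) as val
FROM sales
GROUP BY category
ORDER BY val DESC
LIMIT 1

Result: Sports with max(price) = 1902.15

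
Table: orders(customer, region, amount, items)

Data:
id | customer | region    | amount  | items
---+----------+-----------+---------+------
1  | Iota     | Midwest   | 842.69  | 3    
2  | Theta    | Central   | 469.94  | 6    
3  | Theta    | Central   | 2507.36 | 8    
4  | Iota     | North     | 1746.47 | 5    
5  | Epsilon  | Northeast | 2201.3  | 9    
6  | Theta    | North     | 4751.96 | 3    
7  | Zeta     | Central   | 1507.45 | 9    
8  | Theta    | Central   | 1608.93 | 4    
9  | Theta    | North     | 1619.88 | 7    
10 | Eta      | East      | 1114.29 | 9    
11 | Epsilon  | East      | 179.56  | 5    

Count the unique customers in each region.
SELECT region, COUNT(DISTINCT customer)
FROM orders
GROUP BY region

Result:
  Central: 2 distinct
  East: 2 distinct
  Midwest: 1 distinct
  North: 2 distinct
  Northeast: 1 distinct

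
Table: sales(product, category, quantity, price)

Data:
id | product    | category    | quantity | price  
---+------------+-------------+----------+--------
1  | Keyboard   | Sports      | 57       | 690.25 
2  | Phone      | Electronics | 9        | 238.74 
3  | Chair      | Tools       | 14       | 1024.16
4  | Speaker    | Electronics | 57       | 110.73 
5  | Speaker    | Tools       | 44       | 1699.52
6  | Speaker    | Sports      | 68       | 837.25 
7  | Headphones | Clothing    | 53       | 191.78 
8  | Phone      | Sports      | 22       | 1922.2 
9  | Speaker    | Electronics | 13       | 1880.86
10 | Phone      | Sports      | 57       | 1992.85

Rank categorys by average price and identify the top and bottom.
SELECT category, AVG(price)
FROM sales
GROUP BY category
ORDER BY AVG(price)

All groups:
  Clothing: 191.78
  Electronics: 743.44
  Sports: 1360.64
  Tools: 1361.84

Highest: Tools (1361.84)
Lowest: Clothing (191.78)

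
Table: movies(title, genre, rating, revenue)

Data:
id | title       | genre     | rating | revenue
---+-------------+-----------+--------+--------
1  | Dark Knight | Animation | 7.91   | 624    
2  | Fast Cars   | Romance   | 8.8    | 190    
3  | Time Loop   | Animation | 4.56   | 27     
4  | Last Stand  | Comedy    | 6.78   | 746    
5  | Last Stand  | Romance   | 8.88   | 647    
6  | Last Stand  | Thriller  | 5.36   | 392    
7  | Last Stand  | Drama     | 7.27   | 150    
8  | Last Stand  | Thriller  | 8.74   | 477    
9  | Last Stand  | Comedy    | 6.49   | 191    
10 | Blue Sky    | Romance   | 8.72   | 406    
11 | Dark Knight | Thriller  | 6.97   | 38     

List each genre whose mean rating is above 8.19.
SELECT genre, AVG(rating)
FROM movies
GROUP BY genre
HAVING AVG(rating) > 8.19

Result:
  Romance: avg=8.80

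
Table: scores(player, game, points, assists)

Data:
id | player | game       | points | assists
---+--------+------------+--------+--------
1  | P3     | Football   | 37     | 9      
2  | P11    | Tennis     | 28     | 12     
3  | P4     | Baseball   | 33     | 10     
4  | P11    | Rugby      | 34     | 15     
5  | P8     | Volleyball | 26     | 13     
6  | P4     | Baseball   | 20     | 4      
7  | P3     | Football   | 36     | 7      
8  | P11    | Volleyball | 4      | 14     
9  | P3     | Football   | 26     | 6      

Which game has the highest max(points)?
SELECT game, MAX(points) as val
FROM scores
GROUP BY game
ORDER BY val DESC
LIMIT 1

Result: Football with max(points) = 37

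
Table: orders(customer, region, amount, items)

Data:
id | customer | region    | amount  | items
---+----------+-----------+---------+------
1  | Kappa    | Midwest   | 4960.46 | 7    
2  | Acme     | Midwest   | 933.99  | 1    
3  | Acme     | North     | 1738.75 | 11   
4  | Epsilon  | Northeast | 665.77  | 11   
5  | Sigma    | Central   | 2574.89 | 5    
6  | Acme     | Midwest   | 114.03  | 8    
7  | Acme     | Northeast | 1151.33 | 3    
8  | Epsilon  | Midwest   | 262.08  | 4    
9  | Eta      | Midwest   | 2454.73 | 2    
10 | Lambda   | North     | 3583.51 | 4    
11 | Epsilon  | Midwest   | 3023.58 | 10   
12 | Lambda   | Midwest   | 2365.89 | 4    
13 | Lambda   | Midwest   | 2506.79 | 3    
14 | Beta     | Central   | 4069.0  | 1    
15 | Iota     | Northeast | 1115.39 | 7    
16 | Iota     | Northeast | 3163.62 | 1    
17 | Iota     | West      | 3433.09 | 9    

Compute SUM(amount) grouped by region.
SELECT region, SUM(amount) as result
FROM orders
GROUP BY region

Result:
  Central: 6643.89
  Midwest: 16621.55
  North: 5322.26
  Northeast: 6096.11
  West: 3433.09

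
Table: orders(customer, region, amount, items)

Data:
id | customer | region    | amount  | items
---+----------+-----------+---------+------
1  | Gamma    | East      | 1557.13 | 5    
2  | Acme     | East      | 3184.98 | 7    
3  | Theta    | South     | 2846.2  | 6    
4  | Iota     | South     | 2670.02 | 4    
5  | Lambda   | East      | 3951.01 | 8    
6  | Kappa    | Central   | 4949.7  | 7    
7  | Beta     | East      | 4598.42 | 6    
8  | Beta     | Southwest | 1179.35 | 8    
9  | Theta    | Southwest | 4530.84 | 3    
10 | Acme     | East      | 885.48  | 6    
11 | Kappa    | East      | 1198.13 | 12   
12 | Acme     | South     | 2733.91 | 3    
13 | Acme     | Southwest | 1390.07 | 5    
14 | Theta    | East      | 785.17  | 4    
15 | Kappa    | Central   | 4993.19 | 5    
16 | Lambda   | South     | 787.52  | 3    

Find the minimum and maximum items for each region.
SELECT region, MIN(items), MAX(items)
FROM orders
GROUP BY region

Result:
  Central: min=5, max=7
  East: min=4, max=12
  South: min=3, max=6
  Southwest: min=3, max=8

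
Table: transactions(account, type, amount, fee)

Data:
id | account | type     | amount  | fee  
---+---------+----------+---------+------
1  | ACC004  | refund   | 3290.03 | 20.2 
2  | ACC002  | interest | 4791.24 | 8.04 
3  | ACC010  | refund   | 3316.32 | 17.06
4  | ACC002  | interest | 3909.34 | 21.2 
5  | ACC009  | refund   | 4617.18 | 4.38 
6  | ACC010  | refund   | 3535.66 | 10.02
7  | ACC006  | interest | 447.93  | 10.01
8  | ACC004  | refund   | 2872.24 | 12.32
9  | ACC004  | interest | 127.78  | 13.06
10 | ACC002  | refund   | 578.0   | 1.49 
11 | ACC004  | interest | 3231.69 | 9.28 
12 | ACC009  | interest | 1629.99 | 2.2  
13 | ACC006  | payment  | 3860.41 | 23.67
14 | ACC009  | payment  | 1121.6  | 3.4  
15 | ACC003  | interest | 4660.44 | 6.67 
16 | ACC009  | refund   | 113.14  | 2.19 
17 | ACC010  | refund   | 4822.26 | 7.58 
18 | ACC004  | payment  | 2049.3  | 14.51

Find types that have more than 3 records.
SELECT type, COUNT(*) as cnt
FROM transactions
GROUP BY type
HAVING COUNT(*) > 3

Result:
  interest: 7
  refund: 8

Note: HAVING filters groups after aggregation, WHERE filters rows before.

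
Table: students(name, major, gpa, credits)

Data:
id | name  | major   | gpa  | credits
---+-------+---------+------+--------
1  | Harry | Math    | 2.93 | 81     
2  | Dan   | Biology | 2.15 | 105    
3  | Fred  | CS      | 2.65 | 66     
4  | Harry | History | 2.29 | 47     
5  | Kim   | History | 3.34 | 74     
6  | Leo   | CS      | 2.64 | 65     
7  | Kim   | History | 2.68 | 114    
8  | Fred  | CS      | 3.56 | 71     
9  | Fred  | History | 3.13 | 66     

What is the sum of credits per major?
SELECT major, SUM(credits) as result
FROM students
GROUP BY major

Result:
  Biology: 105
  CS: 202
  History: 301
  Math: 81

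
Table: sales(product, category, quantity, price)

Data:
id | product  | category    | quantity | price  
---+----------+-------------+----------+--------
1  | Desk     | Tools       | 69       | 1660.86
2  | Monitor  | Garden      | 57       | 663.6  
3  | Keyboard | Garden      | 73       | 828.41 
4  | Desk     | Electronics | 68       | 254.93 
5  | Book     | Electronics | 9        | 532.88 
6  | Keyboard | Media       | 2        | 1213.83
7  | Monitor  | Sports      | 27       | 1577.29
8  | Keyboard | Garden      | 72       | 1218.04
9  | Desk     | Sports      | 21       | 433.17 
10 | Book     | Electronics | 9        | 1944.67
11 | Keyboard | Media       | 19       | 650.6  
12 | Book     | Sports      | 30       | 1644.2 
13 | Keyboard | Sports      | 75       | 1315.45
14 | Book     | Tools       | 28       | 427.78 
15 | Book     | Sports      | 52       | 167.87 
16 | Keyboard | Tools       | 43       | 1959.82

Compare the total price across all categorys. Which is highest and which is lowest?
SELECT category, SUM(price)
FROM sales
GROUP BY category
ORDER BY SUM(price)

All groups:
  Media: 1864.43
  Garden: 2710.05
  Electronics: 2732.48
  Tools: 4048.46
  Sports: 5137.98

Highest: Sports (5137.98)
Lowest: Media (1864.43)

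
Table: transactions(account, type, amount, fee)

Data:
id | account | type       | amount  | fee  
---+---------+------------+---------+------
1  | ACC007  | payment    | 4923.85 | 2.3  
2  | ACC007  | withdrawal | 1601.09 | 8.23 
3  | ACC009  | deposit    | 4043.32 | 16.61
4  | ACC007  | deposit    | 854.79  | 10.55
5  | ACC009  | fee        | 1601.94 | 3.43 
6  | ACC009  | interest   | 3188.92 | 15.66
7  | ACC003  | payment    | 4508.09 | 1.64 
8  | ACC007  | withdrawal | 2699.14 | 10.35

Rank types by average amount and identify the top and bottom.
SELECT type, AVG(amount)
FROM transactions
GROUP BY type
ORDER BY AVG(amount)

All groups:
  fee: 1601.94
  withdrawal: 2150.12
  deposit: 2449.06
  interest: 3188.92
  payment: 4715.97

Highest: payment (4715.97)
Lowest: fee (1601.94)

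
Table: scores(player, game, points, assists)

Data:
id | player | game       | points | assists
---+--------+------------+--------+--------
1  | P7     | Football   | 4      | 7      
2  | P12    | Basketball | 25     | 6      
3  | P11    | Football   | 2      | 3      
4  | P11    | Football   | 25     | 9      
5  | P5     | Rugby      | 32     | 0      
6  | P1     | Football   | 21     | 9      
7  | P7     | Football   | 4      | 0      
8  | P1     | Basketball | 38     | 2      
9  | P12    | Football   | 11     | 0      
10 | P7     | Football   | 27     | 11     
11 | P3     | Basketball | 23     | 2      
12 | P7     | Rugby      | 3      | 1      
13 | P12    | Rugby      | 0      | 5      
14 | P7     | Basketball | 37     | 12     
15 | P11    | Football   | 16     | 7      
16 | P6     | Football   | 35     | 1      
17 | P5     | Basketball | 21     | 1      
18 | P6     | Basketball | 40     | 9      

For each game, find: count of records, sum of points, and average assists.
SELECT game,
       COUNT(*) as cnt,
       SUM(points) as total_points,
       AVG(assists) as avg_assists
FROM scores
GROUP BY game

Result:
  Basketball: 6 records, 184 total points, 5.33 avg assists
  Football: 9 records, 145 total points, 5.22 avg assists
  Rugby: 3 records, 35 total points, 2.00 avg assists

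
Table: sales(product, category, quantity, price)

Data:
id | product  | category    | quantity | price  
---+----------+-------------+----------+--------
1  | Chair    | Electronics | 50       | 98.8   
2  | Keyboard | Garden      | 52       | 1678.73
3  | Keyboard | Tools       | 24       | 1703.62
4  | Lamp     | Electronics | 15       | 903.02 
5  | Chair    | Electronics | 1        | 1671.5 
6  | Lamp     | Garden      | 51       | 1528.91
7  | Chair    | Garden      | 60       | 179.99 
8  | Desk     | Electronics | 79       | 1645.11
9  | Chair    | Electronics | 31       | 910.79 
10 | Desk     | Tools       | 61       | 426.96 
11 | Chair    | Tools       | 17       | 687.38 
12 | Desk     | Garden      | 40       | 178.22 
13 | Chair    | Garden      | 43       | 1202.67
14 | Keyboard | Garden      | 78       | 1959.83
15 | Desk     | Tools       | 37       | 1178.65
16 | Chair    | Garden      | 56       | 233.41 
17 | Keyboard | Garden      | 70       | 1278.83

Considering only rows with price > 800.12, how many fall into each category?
SELECT category, COUNT(*)
FROM sales
WHERE price > 800.12
GROUP BY category

Note: WHERE filters rows before grouping.

Result:
  Electronics: 4
  Garden: 5
  Tools: 2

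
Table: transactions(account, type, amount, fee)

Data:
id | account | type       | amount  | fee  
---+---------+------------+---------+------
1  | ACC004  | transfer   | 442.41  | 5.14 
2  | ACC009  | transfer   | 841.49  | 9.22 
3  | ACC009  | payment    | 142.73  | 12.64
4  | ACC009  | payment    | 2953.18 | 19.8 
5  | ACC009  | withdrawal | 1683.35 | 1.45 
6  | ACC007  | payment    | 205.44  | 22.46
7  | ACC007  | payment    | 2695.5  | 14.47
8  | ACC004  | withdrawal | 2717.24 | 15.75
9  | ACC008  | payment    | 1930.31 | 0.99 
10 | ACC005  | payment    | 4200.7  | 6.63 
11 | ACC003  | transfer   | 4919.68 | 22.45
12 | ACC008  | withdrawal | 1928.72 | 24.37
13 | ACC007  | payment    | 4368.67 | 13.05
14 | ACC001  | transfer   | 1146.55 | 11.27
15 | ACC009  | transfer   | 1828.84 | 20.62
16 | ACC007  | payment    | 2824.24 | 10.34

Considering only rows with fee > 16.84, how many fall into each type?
SELECT type, COUNT(*)
FROM transactions
WHERE fee > 16.84
GROUP BY type

Note: WHERE filters rows before grouping.

Result:
  payment: 2
  transfer: 2
  withdrawal: 1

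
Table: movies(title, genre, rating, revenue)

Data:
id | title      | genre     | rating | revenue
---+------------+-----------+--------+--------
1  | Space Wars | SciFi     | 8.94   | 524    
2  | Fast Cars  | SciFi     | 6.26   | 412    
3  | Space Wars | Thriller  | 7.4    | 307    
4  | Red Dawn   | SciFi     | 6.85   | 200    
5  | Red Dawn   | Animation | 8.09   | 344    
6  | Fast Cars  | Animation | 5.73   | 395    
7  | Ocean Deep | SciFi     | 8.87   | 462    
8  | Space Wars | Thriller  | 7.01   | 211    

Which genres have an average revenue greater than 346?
SELECT genre, AVG(revenue)
FROM movies
GROUP BY genre
HAVING AVG(revenue) > 346

Result:
  Animation: avg=369.50
  SciFi: avg=399.50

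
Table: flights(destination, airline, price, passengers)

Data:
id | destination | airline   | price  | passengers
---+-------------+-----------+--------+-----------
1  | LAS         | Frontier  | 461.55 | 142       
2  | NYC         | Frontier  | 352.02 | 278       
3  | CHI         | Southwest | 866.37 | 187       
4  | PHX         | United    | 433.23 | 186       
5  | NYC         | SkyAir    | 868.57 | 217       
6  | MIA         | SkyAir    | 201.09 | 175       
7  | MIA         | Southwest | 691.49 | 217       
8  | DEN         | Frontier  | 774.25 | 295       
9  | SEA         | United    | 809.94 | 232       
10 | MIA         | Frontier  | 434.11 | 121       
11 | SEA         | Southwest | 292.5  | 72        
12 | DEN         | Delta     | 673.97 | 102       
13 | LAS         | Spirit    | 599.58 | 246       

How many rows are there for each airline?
SELECT airline, COUNT(*) as count
FROM flights
GROUP BY airline

Result:
  Delta: 1
  Frontier: 4
  SkyAir: 2
  Southwest: 3
  Spirit: 1
  United: 2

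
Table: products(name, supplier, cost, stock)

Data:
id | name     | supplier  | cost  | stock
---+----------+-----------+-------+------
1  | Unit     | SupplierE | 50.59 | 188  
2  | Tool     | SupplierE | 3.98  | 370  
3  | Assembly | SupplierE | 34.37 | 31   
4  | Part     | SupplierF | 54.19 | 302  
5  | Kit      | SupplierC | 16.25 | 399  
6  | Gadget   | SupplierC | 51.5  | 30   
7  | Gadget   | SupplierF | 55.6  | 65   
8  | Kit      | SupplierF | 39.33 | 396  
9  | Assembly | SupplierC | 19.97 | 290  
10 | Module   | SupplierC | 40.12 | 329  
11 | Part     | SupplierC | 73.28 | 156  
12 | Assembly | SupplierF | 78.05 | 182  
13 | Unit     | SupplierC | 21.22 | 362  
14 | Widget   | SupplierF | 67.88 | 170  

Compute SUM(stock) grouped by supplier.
SELECT supplier, SUM(stock) as result
FROM products
GROUP BY supplier

Result:
  SupplierC: 1566
  SupplierE: 589
  SupplierF: 1115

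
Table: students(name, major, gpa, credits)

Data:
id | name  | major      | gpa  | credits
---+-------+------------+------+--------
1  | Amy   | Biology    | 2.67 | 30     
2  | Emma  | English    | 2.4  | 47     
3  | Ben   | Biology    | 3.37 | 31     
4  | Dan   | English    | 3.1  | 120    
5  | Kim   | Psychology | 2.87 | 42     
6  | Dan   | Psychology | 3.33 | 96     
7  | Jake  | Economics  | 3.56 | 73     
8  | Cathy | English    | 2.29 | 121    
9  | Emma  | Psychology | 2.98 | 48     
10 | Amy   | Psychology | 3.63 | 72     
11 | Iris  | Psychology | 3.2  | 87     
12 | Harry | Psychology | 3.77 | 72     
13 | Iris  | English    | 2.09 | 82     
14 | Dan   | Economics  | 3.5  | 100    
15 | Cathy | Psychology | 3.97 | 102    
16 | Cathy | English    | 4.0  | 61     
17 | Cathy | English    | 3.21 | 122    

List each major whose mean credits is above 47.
SELECT major, AVG(credits)
FROM students
GROUP BY major
HAVING AVG(credits) > 47

Result:
  Economics: avg=86.50
  English: avg=92.17
  Psychology: avg=74.14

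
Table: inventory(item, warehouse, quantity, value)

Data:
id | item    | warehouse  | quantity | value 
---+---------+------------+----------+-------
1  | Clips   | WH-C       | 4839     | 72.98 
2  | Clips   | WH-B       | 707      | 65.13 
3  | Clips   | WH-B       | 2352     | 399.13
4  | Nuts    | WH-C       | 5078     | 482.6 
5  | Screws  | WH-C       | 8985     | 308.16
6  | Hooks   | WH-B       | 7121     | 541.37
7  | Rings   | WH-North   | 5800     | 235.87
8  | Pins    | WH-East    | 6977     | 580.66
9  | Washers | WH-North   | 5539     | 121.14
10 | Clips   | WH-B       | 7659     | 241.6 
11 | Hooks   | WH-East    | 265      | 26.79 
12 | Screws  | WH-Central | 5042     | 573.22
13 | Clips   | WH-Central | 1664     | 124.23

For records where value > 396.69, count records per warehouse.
SELECT warehouse, COUNT(*)
FROM inventory
WHERE value > 396.69
GROUP BY warehouse

Note: WHERE filters rows before grouping.

Result:
  WH-B: 2
  WH-C: 1
  WH-Central: 1
  WH-East: 1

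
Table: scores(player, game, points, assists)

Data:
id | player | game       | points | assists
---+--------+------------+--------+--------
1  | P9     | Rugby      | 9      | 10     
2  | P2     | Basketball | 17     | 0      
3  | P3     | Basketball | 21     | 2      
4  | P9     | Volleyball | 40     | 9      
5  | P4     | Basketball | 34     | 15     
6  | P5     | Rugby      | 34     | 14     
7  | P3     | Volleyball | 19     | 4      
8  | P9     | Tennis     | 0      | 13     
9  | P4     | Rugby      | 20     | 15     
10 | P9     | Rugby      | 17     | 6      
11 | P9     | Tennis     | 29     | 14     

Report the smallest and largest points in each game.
SELECT game, MIN(points), MAX(points)
FROM scores
GROUP BY game

Result:
  Basketball: min=17, max=34
  Rugby: min=9, max=34
  Tennis: min=0, max=29
  Volleyball: min=19, max=40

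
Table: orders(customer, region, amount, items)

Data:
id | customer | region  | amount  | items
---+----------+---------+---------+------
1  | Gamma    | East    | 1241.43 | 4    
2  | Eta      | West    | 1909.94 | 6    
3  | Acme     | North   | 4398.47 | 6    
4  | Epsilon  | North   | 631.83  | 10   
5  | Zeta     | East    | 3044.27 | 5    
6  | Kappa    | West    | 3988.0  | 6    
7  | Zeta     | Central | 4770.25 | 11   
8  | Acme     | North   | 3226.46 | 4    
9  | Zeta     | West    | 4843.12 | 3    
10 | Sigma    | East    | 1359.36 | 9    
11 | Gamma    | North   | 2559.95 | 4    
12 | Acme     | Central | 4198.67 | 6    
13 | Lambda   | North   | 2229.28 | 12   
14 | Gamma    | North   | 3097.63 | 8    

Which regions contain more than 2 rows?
SELECT region, COUNT(*) as cnt
FROM orders
GROUP BY region
HAVING COUNT(*) > 2

Result:
  East: 3
  North: 6
  West: 3

Note: HAVING filters groups after aggregation, WHERE filters rows before.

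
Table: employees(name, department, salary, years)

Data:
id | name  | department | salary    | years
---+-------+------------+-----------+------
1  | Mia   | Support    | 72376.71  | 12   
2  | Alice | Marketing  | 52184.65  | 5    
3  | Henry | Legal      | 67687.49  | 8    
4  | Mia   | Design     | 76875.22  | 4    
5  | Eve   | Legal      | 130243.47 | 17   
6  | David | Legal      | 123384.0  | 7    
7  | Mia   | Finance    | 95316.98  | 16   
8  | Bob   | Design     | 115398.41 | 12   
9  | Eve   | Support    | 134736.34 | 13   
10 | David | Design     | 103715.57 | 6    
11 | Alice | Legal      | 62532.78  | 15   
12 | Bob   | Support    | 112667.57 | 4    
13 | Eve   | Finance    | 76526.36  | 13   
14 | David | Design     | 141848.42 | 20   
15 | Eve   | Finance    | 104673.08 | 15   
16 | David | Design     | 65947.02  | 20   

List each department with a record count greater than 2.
SELECT department, COUNT(*) as cnt
FROM employees
GROUP BY department
HAVING COUNT(*) > 2

Result:
  Design: 5
  Finance: 3
  Legal: 4
  Support: 3

Note: HAVING filters groups after aggregation, WHERE filters rows before.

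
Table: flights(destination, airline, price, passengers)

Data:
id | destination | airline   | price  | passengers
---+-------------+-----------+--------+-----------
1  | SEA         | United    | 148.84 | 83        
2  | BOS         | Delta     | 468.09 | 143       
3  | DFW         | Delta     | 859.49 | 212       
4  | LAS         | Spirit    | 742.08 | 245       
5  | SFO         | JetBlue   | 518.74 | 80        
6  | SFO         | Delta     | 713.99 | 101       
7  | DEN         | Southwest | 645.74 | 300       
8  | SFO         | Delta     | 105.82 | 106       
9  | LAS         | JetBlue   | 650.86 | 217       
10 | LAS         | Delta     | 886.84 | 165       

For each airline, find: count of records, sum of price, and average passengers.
SELECT airline,
       COUNT(*) as cnt,
       SUM(price) as total_price,
       AVG(passengers) as avg_passengers
FROM flights
GROUP BY airline

Result:
  Delta: 5 records, 3034.23 total price, 145.40 avg passengers
  JetBlue: 2 records, 1169.60 total price, 148.50 avg passengers
  Southwest: 1 records, 645.74 total price, 300.00 avg passengers
  Spirit: 1 records, 742.08 total price, 245.00 avg passengers
  United: 1 records, 148.84 total price, 83.00 avg passengers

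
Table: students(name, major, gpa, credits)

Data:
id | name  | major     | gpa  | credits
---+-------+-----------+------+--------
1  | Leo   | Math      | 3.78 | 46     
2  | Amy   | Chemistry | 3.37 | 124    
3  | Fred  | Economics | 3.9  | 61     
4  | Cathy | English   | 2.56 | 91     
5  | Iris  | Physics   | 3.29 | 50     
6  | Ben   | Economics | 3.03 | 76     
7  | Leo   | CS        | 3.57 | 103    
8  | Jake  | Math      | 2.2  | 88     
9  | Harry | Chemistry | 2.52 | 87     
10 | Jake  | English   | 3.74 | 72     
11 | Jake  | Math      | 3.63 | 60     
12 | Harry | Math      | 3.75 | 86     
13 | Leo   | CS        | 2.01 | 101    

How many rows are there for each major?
SELECT major, COUNT(*) as count
FROM students
GROUP BY major

Result:
  CS: 2
  Chemistry: 2
  Economics: 2
  English: 2
  Math: 4
  Physics: 1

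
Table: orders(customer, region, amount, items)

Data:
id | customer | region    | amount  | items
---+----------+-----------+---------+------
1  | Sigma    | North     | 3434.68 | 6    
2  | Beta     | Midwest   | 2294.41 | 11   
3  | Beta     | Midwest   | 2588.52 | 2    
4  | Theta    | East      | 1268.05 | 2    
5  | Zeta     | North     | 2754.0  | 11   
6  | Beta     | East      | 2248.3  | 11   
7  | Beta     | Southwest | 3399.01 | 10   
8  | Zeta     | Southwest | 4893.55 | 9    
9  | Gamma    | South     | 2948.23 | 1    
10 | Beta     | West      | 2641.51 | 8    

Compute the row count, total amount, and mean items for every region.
SELECT region,
       COUNT(*) as cnt,
       SUM(amount) as total_amount,
       AVG(items) as avg_items
FROM orders
GROUP BY region

Result:
  East: 2 records, 3516.35 total amount, 6.50 avg items
  Midwest: 2 records, 4882.93 total amount, 6.50 avg items
  North: 2 records, 6188.68 total amount, 8.50 avg items
  South: 1 records, 2948.23 total amount, 1.00 avg items
  Southwest: 2 records, 8292.56 total amount, 9.50 avg items
  West: 1 records, 2641.51 total amount, 8.00 avg items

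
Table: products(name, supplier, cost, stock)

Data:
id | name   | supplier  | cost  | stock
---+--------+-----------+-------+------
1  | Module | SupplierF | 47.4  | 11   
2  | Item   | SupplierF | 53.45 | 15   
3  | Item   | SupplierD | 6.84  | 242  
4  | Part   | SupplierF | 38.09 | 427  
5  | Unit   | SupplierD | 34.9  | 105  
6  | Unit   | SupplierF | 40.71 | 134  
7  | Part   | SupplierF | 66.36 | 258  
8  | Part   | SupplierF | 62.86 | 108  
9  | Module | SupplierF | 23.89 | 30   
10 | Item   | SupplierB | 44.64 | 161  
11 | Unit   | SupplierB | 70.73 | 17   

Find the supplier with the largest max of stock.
SELECT supplier, MAX(stock) as val
FROM products
GROUP BY supplier
ORDER BY val DESC
LIMIT 1

Result: SupplierF with max(stock) = 427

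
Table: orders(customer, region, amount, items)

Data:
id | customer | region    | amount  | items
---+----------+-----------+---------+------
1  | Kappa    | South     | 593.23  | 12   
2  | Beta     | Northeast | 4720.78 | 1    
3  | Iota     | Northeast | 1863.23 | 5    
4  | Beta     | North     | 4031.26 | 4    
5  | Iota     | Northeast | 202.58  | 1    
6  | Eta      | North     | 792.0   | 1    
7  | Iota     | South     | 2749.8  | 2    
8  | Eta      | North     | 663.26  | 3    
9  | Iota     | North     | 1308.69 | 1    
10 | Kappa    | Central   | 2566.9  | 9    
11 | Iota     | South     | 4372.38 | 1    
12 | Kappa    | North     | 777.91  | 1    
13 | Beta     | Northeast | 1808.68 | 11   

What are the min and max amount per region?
SELECT region, MIN(amount), MAX(amount)
FROM orders
GROUP BY region

Result:
  Central: min=2566.90, max=2566.90
  North: min=663.26, max=4031.26
  Northeast: min=202.58, max=4720.78
  South: min=593.23, max=4372.38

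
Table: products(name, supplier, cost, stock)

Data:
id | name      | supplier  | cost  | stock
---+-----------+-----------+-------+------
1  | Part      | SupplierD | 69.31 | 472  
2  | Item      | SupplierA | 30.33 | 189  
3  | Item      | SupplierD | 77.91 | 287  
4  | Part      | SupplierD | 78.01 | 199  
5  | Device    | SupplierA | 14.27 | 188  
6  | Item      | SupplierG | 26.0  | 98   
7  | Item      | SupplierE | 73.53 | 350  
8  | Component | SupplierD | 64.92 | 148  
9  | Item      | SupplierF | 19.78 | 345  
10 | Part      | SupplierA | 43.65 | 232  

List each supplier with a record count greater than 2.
SELECT supplier, COUNT(*) as cnt
FROM products
GROUP BY supplier
HAVING COUNT(*) > 2

Result:
  SupplierA: 3
  SupplierD: 4

Note: HAVING filters groups after aggregation, WHERE filters rows before.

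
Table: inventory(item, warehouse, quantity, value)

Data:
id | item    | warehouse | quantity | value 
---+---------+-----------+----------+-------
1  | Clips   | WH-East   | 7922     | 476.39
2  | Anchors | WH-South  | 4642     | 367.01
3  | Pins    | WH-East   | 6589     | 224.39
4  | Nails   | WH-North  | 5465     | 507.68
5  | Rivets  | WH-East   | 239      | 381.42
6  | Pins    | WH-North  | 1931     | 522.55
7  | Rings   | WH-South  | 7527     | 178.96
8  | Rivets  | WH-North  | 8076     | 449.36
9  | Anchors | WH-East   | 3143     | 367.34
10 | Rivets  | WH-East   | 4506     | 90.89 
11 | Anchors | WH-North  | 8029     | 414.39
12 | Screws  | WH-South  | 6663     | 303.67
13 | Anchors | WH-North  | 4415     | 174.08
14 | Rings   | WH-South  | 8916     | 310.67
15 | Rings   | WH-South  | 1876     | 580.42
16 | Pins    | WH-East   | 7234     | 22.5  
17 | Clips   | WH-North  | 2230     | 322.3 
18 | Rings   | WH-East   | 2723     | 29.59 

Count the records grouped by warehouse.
SELECT warehouse, COUNT(*) as count
FROM inventory
GROUP BY warehouse

Result:
  WH-East: 7
  WH-North: 6
  WH-South: 5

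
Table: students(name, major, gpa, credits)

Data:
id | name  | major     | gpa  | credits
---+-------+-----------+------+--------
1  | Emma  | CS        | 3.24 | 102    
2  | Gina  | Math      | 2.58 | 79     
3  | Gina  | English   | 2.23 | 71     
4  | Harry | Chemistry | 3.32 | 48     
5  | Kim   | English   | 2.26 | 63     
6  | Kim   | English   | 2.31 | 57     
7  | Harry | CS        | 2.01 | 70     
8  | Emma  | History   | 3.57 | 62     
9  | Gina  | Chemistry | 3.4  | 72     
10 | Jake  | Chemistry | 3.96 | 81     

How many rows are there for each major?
SELECT major, COUNT(*) as count
FROM students
GROUP BY major

Result:
  CS: 2
  Chemistry: 3
  English: 3
  History: 1
  Math: 1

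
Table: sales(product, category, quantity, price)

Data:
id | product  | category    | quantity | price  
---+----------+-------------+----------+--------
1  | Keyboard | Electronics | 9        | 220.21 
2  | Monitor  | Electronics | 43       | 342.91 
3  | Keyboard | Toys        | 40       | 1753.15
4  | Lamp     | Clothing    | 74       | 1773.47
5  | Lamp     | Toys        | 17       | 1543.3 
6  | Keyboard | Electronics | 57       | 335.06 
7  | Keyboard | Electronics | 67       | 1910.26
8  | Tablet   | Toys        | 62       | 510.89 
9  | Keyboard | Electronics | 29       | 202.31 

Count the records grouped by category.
SELECT category, COUNT(*) as count
FROM sales
GROUP BY category

Result:
  Clothing: 1
  Electronics: 5
  Toys: 3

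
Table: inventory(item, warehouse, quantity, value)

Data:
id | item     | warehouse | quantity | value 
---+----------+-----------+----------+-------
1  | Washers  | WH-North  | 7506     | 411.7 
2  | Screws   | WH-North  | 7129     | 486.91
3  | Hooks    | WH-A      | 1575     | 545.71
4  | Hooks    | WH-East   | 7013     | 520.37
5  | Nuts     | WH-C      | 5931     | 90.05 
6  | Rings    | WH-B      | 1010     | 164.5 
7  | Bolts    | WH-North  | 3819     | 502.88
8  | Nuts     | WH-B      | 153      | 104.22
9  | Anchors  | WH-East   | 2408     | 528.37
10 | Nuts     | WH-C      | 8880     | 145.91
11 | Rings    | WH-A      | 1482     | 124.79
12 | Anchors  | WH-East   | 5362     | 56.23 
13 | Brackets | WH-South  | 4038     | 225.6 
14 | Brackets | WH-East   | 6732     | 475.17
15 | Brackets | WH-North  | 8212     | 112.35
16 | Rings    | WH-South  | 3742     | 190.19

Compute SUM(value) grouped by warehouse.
SELECT warehouse, SUM(value) as result
FROM inventory
GROUP BY warehouse

Result:
  WH-A: 670.50
  WH-B: 268.72
  WH-C: 235.96
  WH-East: 1580.14
  WH-North: 1513.84
  WH-South: 415.79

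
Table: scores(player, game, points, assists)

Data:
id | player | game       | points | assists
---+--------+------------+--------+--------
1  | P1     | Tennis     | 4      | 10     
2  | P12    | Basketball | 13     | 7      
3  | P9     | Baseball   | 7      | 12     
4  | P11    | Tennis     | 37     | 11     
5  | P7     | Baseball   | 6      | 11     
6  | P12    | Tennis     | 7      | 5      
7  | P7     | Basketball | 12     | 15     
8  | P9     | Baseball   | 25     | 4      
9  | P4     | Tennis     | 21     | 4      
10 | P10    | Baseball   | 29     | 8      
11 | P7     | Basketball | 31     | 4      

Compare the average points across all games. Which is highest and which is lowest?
SELECT game, AVG(points)
FROM scores
GROUP BY game
ORDER BY AVG(points)

All groups:
  Baseball: 16.75
  Tennis: 17.25
  Basketball: 18.67

Highest: Basketball (18.67)
Lowest: Baseball (16.75)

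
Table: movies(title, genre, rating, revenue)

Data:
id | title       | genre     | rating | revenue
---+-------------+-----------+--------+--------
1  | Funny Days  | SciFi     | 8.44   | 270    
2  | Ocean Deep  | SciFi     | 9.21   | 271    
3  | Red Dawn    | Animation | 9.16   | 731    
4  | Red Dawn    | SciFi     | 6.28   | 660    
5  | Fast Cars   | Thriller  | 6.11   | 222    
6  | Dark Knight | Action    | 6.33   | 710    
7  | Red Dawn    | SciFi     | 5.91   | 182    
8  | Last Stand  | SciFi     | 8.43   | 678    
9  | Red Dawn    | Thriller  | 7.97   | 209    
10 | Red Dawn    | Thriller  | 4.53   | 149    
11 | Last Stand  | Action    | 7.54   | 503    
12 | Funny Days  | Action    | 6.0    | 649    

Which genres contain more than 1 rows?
SELECT genre, COUNT(*) as cnt
FROM movies
GROUP BY genre
HAVING COUNT(*) > 1

Result:
  Action: 3
  SciFi: 5
  Thriller: 3

Note: HAVING filters groups after aggregation, WHERE filters rows before.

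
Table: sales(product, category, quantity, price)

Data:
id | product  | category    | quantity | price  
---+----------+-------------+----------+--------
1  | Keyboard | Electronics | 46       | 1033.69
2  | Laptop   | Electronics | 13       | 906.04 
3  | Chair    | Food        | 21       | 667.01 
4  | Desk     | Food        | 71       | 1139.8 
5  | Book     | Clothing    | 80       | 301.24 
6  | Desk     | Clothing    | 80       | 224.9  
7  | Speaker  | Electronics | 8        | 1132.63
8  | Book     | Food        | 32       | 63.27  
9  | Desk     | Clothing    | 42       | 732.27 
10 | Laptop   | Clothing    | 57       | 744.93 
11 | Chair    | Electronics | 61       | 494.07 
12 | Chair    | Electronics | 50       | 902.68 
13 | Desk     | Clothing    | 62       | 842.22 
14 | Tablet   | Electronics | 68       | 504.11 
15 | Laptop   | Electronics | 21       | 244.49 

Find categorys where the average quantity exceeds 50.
SELECT category, AVG(quantity)
FROM sales
GROUP BY category
HAVING AVG(quantity) > 50

Result:
  Clothing: avg=64.20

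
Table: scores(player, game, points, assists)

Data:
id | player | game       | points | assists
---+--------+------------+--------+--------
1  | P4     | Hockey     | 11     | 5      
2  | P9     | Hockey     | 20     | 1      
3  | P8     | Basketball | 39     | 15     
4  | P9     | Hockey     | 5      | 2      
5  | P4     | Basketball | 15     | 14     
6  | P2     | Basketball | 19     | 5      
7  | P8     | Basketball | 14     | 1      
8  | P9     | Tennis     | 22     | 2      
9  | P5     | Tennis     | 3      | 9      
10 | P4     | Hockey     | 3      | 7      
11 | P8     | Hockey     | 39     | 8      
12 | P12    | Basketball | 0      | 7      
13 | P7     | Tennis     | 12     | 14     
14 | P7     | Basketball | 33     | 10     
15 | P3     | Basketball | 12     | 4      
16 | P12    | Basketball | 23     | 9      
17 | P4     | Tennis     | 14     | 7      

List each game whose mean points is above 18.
SELECT game, AVG(points)
FROM scores
GROUP BY game
HAVING AVG(points) > 18

Result:
  Basketball: avg=19.38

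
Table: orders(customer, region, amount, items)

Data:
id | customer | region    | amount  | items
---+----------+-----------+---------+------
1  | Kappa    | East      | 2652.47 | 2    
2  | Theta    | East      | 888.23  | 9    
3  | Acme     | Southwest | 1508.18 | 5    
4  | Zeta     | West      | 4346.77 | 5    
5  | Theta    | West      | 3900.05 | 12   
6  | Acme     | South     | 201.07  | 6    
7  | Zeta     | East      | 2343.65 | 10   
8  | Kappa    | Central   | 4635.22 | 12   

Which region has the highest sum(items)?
SELECT region, SUM(items) as val
FROM orders
GROUP BY region
ORDER BY val DESC
LIMIT 1

Result: East with sum(items) = 21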